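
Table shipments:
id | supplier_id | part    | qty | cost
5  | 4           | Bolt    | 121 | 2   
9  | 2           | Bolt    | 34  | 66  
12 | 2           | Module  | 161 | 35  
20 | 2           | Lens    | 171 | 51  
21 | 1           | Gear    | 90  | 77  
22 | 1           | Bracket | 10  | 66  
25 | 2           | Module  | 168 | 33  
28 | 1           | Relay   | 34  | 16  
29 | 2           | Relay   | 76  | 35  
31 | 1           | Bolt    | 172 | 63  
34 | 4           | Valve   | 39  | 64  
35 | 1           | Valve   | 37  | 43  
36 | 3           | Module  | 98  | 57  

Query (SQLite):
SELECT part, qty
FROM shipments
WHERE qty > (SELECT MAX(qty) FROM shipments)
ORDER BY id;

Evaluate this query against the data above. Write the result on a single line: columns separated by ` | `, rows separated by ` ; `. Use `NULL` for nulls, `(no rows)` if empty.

Scalar subquery: MAX(qty) over all shipments rows = 172.
Keep rows where qty > that value.

(no rows)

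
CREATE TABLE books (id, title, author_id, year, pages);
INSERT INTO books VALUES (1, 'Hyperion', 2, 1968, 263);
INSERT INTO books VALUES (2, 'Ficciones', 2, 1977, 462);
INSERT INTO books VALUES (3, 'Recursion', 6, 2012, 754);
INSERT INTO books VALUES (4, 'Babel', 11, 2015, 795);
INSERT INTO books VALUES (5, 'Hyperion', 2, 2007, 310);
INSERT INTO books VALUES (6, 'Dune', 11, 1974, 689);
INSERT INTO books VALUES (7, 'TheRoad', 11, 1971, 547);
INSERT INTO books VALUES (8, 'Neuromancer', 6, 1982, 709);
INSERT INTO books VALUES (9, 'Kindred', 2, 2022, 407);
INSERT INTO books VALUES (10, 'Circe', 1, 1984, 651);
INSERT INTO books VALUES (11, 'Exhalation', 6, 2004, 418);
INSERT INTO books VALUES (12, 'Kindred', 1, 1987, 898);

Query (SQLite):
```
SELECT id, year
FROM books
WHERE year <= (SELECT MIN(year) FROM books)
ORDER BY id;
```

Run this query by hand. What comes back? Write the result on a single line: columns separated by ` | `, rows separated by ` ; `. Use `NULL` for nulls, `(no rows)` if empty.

1 | 1968

Scalar subquery: MIN(year) over all books rows = 1968.
Keep rows where year <= that value.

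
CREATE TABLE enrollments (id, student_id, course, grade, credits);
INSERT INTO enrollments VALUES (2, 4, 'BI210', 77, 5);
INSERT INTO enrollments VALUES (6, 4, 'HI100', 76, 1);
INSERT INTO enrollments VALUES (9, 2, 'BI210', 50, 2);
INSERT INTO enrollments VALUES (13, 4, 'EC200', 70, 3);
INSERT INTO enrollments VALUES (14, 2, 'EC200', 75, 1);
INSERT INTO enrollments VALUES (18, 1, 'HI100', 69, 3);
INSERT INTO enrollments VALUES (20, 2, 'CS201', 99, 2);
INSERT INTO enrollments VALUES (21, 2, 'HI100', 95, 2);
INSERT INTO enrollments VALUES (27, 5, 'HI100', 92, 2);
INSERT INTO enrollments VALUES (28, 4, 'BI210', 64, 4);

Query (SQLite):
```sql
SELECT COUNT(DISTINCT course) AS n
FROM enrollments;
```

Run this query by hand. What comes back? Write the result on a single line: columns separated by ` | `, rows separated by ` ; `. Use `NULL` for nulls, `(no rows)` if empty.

4

Count distinct non-NULL course values.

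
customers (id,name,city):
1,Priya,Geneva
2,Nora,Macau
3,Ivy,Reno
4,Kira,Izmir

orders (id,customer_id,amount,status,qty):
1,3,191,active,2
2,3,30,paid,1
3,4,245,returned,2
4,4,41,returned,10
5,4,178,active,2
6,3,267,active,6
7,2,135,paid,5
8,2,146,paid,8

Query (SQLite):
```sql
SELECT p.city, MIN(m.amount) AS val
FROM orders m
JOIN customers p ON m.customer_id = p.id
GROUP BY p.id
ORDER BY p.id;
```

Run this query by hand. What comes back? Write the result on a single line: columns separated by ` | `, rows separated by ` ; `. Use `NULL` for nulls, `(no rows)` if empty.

Macau | 135 ; Reno | 30 ; Izmir | 41

Join each orders row to its customers via customer_id.
Group joined rows by customers.id; compute MIN(m.amount) per group.
  2: ids {7, 8} → MIN(m.amount)=135
  3: ids {1, 2, 6} → MIN(m.amount)=30
  4: ids {3, 4, 5} → MIN(m.amount)=41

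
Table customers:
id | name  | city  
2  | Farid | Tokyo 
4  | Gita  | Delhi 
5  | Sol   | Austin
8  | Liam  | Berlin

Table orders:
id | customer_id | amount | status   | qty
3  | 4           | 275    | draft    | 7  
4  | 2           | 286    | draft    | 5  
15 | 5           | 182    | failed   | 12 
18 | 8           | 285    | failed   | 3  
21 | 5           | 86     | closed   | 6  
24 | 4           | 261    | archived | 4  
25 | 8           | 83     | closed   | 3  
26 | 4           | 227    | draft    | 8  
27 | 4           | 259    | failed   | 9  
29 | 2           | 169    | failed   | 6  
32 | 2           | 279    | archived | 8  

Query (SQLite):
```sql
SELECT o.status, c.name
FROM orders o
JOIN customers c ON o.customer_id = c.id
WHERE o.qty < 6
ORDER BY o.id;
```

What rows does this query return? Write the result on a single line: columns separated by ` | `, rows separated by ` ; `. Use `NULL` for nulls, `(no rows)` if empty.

Each orders row matches the customers row where customer_id = customers.id.
Then keep rows with o.qty < 6.

draft | Farid ; failed | Liam ; archived | Gita ; closed | Liam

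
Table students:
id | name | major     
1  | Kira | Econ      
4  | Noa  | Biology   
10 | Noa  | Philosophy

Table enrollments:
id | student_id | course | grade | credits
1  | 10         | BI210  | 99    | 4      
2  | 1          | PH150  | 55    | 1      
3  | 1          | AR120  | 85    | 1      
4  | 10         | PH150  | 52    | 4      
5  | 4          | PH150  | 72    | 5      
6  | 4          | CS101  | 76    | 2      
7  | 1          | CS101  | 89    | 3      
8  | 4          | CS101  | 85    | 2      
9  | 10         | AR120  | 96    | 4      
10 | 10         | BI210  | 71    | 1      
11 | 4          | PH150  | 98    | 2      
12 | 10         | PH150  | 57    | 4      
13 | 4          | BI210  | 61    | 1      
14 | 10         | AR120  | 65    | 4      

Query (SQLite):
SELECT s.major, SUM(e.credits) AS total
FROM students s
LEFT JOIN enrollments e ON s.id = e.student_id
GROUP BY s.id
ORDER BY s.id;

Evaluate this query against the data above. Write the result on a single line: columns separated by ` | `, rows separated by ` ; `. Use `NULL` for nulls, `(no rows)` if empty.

Econ | 5 ; Biology | 12 ; Philosophy | 21

LEFT JOIN keeps every students row; unmatched ones get NULL for enrollments columns.
Group by students.id and compute SUM(e.credits). SUM over an all-NULL group is NULL.
  1: ids {2, 3, 7} → SUM(e.credits)=5
  4: ids {5, 6, 8, 11, 13} → SUM(e.credits)=12
  10: ids {1, 4, 9, 10, 12, 14} → SUM(e.credits)=21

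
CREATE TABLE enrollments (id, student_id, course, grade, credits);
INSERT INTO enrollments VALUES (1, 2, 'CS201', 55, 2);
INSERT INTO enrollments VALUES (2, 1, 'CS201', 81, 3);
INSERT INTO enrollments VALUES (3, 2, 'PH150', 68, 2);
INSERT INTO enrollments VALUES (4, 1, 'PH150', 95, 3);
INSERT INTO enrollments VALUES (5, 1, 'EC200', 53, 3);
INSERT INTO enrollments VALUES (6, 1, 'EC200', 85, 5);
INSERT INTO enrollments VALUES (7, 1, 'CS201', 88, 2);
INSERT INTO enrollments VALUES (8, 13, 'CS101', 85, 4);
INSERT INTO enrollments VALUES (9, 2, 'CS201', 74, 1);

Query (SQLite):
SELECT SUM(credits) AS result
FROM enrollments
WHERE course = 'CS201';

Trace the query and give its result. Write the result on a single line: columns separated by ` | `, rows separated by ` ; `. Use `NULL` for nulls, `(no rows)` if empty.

Rows where course='CS201' → credits values: [2, 3, 2, 1].
SUM of non-NULL values = 8.

8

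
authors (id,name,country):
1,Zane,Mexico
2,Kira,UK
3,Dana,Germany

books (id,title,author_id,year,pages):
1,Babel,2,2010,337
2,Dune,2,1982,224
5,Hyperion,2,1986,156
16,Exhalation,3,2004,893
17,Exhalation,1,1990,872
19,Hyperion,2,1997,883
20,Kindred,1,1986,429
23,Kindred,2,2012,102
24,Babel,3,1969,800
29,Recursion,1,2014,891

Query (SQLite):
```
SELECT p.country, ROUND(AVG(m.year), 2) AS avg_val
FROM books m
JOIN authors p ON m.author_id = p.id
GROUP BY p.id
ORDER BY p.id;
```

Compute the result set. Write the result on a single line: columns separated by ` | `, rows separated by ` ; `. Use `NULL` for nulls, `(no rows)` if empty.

Join each books row to its authors via author_id.
Group joined rows by authors.id; compute ROUND(AVG(m.year), 2) per group.
  1: ids {17, 20, 29} → ROUND(AVG(m.year), 2)=1996.67
  2: ids {1, 2, 5, 19, 23} → ROUND(AVG(m.year), 2)=1997.4
  3: ids {16, 24} → ROUND(AVG(m.year), 2)=1986.5

Mexico | 1996.67 ; UK | 1997.4 ; Germany | 1986.5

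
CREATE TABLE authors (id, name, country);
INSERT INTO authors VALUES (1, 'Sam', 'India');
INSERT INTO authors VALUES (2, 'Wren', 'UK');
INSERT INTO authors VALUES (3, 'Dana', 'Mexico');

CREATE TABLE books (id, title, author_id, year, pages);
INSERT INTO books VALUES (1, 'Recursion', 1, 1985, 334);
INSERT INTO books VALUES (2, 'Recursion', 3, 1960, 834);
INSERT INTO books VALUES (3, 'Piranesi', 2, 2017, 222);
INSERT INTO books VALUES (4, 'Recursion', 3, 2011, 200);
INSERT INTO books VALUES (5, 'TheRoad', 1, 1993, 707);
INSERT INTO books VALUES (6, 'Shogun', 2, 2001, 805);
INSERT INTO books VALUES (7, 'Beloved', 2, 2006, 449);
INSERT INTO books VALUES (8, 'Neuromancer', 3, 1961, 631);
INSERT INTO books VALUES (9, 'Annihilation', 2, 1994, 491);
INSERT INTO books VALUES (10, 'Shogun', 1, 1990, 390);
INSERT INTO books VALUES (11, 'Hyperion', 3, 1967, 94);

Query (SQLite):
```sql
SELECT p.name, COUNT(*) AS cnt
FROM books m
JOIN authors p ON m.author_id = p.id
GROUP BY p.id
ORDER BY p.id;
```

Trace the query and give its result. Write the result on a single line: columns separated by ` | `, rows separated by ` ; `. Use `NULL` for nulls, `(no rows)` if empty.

Join each books row to its authors via author_id.
Group joined rows by authors.id; compute COUNT(*) per group.
  1: ids {1, 5, 10} → COUNT(*)=3
  2: ids {3, 6, 7, 9} → COUNT(*)=4
  3: ids {2, 4, 8, 11} → COUNT(*)=4

Sam | 3 ; Wren | 4 ; Dana | 4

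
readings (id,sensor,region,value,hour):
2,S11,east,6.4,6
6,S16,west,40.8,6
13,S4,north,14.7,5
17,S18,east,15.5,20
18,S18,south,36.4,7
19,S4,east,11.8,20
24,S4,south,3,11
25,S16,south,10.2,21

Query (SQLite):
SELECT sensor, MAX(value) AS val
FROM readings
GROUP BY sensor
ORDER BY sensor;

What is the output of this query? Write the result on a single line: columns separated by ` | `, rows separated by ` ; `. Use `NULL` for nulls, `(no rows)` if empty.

S11 | 6.4 ; S16 | 40.8 ; S18 | 36.4 ; S4 | 14.7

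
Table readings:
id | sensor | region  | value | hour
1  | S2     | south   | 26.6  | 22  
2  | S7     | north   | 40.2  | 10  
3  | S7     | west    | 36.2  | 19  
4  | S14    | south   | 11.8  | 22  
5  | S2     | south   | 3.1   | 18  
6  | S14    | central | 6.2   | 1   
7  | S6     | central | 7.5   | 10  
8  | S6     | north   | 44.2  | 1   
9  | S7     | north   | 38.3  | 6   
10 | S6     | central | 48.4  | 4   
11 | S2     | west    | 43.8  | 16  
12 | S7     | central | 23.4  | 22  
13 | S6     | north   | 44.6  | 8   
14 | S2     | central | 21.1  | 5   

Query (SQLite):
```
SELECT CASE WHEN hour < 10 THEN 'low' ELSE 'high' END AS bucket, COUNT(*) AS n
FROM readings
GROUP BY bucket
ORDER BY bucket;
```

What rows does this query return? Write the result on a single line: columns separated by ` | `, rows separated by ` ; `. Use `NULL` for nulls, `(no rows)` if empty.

high | 8 ; low | 6

Bucket rows by hour < 10 → 'low' else 'high'; count each bucket.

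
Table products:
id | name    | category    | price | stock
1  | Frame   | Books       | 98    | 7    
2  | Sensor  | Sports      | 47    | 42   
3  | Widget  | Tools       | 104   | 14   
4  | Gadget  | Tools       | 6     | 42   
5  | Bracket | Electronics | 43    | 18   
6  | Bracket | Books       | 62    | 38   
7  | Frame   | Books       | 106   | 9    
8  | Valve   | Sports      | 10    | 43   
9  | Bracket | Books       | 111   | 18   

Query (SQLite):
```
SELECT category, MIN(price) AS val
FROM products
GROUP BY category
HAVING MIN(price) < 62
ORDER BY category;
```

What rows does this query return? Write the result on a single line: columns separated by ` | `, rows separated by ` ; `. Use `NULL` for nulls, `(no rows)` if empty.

Partition products by category; compute MIN(price) within each group.
HAVING: keep groups where MIN(price) < 62.
  Books: ids {1, 6, 7, 9} → MIN(price)=62
  Electronics: ids {5} → MIN(price)=43
  Sports: ids {2, 8} → MIN(price)=10
  Tools: ids {3, 4} → MIN(price)=6

Electronics | 43 ; Sports | 10 ; Tools | 6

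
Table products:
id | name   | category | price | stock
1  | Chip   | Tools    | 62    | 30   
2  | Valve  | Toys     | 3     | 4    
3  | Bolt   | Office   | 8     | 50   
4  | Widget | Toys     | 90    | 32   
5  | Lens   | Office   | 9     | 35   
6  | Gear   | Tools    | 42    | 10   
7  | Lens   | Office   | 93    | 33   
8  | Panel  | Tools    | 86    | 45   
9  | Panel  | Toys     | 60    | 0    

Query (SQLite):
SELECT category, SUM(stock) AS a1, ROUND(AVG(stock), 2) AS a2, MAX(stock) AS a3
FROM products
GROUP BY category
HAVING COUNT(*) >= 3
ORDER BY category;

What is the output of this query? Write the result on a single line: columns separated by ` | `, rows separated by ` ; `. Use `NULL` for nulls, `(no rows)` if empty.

Group products by category.
Per group compute: SUM(stock), ROUND(AVG(stock), 2), MAX(stock).
HAVING: drop groups with fewer than 3 rows.
  Office: ids {3, 5, 7} → SUM(stock)=118, ROUND(AVG(stock), 2)=39.33, MAX(stock)=50
  Tools: ids {1, 6, 8} → SUM(stock)=85, ROUND(AVG(stock), 2)=28.33, MAX(stock)=45
  Toys: ids {2, 4, 9} → SUM(stock)=36, ROUND(AVG(stock), 2)=12, MAX(stock)=32

Office | 118 | 39.33 | 50 ; Tools | 85 | 28.33 | 45 ; Toys | 36 | 12 | 32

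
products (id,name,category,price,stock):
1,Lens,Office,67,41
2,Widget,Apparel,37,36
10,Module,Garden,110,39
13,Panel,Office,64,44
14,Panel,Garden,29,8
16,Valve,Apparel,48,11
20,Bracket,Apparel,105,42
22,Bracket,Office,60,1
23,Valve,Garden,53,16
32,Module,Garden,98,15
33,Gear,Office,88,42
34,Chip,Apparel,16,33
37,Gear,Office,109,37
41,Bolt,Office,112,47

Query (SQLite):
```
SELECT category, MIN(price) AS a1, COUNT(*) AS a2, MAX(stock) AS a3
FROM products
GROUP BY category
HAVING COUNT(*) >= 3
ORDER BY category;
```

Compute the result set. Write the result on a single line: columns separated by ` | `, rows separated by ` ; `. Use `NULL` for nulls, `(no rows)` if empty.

Apparel | 16 | 4 | 42 ; Garden | 29 | 4 | 39 ; Office | 60 | 6 | 47

Group products by category.
Per group compute: MIN(price), COUNT(*), MAX(stock).
HAVING: drop groups with fewer than 3 rows.
  Apparel: ids {2, 16, 20, 34} → MIN(price)=16, COUNT(*)=4, MAX(stock)=42
  Garden: ids {10, 14, 23, 32} → MIN(price)=29, COUNT(*)=4, MAX(stock)=39
  Office: ids {1, 13, 22, 33, 37, 41} → MIN(price)=60, COUNT(*)=6, MAX(stock)=47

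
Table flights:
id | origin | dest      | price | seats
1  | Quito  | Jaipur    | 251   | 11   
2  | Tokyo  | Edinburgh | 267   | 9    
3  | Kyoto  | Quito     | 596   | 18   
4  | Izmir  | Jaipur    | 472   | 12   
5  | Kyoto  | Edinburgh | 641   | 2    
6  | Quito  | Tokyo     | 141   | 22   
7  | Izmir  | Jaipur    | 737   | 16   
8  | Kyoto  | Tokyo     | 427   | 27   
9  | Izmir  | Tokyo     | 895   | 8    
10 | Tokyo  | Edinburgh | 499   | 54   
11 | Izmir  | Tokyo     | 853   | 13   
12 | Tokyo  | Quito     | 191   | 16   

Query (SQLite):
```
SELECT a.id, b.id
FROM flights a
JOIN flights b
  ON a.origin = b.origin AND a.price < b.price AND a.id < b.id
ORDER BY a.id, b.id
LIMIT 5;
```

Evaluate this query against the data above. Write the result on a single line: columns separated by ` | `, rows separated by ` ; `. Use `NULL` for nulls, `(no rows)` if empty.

2 | 10 ; 3 | 5 ; 4 | 7 ; 4 | 9 ; 4 | 11

Pairs (a,b) with same origin, a.price < b.price, a.id < b.id.
origin groups: Izmir:{4,7,9,11} Kyoto:{3,5,8} Quito:{1,6} Tokyo:{2,10,12}
Ordered by (a.id, b.id); first 5.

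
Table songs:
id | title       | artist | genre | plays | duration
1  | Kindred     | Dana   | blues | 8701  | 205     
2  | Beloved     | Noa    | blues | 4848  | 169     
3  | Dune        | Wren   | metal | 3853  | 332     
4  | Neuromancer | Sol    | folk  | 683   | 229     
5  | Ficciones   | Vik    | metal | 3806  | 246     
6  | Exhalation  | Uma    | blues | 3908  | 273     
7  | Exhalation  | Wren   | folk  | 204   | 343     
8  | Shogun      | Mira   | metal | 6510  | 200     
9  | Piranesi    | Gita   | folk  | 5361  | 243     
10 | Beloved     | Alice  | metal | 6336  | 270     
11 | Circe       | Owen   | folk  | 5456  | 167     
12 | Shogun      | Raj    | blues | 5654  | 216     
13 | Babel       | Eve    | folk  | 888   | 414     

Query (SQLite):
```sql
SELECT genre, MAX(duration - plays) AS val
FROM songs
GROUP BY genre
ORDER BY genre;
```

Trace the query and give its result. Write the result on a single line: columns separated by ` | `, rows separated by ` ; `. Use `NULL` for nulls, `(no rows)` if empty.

blues | -3635 ; folk | 139 ; metal | -3521

For each row compute duration - plays.
Group by genre; take MAX of the expression per group.
  blues: ids {1, 2, 6, 12} → MAX(duration - plays)=-3635
  folk: ids {4, 7, 9, 11, 13} → MAX(duration - plays)=139
  metal: ids {3, 5, 8, 10} → MAX(duration - plays)=-3521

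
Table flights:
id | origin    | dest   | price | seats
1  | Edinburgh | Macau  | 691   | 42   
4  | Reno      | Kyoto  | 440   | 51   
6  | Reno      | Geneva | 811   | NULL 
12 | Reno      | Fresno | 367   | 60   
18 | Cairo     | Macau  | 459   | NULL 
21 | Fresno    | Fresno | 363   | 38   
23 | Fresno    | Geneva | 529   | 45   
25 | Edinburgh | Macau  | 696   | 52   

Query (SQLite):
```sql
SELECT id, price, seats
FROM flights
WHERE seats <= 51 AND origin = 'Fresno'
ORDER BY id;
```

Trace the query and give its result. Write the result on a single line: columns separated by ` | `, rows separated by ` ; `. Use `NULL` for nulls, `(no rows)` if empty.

seats <= 51: ids {1, 4, 21, 23}
origin = 'Fresno': ids {21, 23}
Combine with AND.

21 | 363 | 38 ; 23 | 529 | 45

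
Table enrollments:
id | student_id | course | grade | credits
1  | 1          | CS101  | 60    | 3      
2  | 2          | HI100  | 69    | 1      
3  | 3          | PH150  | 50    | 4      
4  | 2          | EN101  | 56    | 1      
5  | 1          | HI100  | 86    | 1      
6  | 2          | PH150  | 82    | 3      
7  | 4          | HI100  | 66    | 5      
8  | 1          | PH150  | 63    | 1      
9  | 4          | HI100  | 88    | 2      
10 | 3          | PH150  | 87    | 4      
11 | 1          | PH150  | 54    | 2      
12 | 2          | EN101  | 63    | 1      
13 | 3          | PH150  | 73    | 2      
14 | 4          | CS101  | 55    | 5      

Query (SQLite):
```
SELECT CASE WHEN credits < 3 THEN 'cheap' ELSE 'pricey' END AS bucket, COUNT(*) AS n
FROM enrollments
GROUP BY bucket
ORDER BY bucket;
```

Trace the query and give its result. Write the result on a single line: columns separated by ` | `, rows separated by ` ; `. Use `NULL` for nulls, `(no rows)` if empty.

cheap | 8 ; pricey | 6

Bucket rows by credits < 3 → 'cheap' else 'pricey'; count each bucket.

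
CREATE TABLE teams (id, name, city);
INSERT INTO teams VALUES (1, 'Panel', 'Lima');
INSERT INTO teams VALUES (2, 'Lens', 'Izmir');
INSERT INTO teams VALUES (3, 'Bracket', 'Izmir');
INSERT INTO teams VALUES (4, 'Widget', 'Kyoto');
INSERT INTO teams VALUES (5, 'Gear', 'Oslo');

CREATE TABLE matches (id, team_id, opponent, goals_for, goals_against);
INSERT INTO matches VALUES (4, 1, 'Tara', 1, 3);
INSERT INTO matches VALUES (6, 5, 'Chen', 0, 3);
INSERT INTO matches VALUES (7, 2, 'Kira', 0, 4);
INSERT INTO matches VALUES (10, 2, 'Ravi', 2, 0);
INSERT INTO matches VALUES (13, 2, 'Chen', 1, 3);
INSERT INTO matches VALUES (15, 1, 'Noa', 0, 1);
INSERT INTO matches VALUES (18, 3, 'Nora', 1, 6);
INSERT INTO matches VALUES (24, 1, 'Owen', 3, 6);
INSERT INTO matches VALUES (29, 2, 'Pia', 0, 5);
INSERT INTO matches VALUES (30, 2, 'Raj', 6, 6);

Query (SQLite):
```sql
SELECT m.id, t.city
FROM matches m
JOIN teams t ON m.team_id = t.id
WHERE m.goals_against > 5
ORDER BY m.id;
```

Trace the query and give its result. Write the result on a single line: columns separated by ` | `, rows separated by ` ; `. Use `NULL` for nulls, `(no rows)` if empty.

Each matches row matches the teams row where team_id = teams.id.
Then keep rows with m.goals_against > 5.

18 | Izmir ; 24 | Lima ; 30 | Izmir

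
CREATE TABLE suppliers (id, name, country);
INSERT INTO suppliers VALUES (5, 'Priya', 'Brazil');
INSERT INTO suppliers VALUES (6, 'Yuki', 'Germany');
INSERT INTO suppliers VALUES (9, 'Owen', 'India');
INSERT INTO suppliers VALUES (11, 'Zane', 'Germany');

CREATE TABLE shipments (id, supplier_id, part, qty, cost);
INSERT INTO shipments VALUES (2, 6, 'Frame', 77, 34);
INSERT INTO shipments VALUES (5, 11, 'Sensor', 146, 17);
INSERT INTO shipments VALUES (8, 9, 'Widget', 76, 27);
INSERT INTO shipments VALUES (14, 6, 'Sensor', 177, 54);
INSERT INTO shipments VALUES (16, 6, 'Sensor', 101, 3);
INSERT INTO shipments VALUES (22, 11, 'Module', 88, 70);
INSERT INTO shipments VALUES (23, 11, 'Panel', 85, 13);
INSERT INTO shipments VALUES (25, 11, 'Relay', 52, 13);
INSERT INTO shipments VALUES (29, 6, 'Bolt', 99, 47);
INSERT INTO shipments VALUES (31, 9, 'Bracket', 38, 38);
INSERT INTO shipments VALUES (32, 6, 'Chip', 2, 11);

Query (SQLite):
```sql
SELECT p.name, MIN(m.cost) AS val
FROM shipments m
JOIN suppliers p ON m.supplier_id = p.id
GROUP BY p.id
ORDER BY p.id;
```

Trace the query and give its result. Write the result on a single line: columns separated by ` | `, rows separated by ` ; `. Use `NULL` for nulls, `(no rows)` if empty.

Join each shipments row to its suppliers via supplier_id.
Group joined rows by suppliers.id; compute MIN(m.cost) per group.
  6: ids {2, 14, 16, 29, 32} → MIN(m.cost)=3
  9: ids {8, 31} → MIN(m.cost)=27
  11: ids {5, 22, 23, 25} → MIN(m.cost)=13

Yuki | 3 ; Owen | 27 ; Zane | 13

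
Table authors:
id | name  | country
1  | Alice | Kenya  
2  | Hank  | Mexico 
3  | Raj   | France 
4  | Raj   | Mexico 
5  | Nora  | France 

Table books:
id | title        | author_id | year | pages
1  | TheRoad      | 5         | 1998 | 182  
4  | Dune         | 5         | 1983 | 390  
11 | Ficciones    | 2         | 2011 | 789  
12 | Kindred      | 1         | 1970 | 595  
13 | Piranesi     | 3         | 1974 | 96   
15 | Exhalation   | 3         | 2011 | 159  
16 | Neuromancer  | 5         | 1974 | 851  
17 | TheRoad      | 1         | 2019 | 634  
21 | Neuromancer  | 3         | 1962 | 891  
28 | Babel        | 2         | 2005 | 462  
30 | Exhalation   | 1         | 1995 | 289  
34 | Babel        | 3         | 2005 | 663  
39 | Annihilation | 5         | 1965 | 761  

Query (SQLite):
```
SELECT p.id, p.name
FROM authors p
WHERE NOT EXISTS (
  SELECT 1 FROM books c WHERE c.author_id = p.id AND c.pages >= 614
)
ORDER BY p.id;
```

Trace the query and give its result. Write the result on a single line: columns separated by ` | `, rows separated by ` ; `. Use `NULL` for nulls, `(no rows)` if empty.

For each authors row, check whether any books with matching author_id has pages >= 614.
Keep rows where that is false.

4 | Raj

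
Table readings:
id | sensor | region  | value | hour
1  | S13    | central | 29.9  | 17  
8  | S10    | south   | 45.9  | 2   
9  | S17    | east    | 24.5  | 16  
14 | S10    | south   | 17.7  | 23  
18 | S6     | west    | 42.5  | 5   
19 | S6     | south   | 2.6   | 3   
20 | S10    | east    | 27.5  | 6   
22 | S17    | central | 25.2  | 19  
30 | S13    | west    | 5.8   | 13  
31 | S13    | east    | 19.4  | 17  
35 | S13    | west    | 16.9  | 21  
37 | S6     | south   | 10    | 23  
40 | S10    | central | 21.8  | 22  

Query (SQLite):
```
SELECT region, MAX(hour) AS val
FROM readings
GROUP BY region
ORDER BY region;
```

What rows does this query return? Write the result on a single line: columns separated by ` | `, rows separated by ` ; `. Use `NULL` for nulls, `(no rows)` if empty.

Partition readings by region; compute MAX(hour) within each group.
  central: ids {1, 22, 40} → MAX(hour)=22
  east: ids {9, 20, 31} → MAX(hour)=17
  south: ids {8, 14, 19, 37} → MAX(hour)=23
  west: ids {18, 30, 35} → MAX(hour)=21

central | 22 ; east | 17 ; south | 23 ; west | 21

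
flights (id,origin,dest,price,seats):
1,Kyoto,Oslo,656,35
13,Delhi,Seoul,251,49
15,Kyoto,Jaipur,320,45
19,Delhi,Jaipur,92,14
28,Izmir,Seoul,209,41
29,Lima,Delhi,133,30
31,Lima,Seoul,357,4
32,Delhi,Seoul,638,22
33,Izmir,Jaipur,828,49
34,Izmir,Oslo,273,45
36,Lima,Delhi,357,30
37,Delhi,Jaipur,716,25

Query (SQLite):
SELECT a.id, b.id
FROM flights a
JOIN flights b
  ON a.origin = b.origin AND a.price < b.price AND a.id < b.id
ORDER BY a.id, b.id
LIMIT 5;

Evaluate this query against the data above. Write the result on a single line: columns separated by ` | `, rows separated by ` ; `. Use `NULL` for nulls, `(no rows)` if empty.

Pairs (a,b) with same origin, a.price < b.price, a.id < b.id.
origin groups: Delhi:{13,19,32,37} Izmir:{28,33,34} Kyoto:{1,15} Lima:{29,31,36}
Ordered by (a.id, b.id); first 5.

13 | 32 ; 13 | 37 ; 19 | 32 ; 19 | 37 ; 28 | 33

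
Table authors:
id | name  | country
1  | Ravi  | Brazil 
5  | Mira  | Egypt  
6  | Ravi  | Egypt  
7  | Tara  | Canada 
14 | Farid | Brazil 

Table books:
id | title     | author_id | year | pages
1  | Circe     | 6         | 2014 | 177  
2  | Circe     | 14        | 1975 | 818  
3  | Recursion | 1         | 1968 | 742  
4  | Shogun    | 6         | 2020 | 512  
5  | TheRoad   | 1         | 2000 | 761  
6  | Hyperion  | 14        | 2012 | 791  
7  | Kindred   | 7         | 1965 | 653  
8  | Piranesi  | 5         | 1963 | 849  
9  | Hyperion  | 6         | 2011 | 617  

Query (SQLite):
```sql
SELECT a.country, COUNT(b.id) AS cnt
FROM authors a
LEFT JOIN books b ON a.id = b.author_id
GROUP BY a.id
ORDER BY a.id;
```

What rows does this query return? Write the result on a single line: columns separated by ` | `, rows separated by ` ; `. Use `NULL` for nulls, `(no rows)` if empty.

LEFT JOIN keeps every authors row; unmatched ones get NULL for books columns.
Group by authors.id and compute COUNT(b.id). COUNT(col) of an all-NULL group is 0.
  1: ids {3, 5} → COUNT(b.id)=2
  5: ids {8} → COUNT(b.id)=1
  6: ids {1, 4, 9} → COUNT(b.id)=3
  7: ids {7} → COUNT(b.id)=1
  14: ids {2, 6} → COUNT(b.id)=2

Brazil | 2 ; Egypt | 1 ; Egypt | 3 ; Canada | 1 ; Brazil | 2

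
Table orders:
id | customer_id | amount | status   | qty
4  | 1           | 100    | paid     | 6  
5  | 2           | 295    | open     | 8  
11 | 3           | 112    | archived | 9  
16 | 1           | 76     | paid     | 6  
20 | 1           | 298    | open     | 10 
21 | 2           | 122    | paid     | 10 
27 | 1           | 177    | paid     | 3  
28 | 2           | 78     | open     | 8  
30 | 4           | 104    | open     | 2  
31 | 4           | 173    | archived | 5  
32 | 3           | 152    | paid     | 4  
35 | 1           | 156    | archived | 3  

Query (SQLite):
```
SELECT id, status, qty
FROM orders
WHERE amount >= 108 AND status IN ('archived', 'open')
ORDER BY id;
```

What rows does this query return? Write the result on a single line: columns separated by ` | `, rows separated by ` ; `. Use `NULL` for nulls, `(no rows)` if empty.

amount >= 108: ids {5, 11, 20, 21, 27, 31, 32, 35}
status IN ('archived', 'open'): ids {5, 11, 20, 28, 30, 31, 35}
Combine with AND.

5 | open | 8 ; 11 | archived | 9 ; 20 | open | 10 ; 31 | archived | 5 ; 35 | archived | 3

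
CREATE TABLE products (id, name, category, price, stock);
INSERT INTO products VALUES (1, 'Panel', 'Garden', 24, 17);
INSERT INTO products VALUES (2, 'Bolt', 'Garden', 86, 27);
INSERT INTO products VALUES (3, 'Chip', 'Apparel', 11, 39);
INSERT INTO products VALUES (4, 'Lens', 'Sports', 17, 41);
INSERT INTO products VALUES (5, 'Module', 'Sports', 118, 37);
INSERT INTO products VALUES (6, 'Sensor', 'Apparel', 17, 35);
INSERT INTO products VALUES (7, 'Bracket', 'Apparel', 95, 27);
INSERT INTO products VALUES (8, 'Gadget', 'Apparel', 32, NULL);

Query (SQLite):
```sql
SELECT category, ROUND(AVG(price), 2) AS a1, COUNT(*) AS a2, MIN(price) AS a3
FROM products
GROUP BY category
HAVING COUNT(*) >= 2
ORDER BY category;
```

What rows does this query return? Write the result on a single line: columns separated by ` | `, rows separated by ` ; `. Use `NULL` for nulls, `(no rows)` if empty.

Apparel | 38.75 | 4 | 11 ; Garden | 55 | 2 | 24 ; Sports | 67.5 | 2 | 17

Group products by category.
Per group compute: ROUND(AVG(price), 2), COUNT(*), MIN(price).
HAVING: drop groups with fewer than 2 rows.
  Apparel: ids {3, 6, 7, 8} → ROUND(AVG(price), 2)=38.75, COUNT(*)=4, MIN(price)=11
  Garden: ids {1, 2} → ROUND(AVG(price), 2)=55, COUNT(*)=2, MIN(price)=24
  Sports: ids {4, 5} → ROUND(AVG(price), 2)=67.5, COUNT(*)=2, MIN(price)=17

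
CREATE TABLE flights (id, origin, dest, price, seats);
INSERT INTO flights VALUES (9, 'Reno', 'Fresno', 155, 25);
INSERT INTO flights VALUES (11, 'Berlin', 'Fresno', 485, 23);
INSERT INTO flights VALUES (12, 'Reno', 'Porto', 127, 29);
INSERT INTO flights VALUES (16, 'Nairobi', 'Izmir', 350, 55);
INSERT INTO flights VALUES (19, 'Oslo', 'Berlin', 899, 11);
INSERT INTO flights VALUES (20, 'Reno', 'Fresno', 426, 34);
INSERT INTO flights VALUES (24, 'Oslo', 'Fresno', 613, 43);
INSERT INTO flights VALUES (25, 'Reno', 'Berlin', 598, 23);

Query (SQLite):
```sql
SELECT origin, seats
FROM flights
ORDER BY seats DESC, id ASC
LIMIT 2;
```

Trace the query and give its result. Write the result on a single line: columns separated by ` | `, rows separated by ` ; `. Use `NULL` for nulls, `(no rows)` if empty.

Nairobi | 55 ; Oslo | 43

Sort by seats desc, tiebreak id asc: (55, id=16), (43, id=24), (34, id=20), (29, id=12), (25, id=9) …. Take first 2.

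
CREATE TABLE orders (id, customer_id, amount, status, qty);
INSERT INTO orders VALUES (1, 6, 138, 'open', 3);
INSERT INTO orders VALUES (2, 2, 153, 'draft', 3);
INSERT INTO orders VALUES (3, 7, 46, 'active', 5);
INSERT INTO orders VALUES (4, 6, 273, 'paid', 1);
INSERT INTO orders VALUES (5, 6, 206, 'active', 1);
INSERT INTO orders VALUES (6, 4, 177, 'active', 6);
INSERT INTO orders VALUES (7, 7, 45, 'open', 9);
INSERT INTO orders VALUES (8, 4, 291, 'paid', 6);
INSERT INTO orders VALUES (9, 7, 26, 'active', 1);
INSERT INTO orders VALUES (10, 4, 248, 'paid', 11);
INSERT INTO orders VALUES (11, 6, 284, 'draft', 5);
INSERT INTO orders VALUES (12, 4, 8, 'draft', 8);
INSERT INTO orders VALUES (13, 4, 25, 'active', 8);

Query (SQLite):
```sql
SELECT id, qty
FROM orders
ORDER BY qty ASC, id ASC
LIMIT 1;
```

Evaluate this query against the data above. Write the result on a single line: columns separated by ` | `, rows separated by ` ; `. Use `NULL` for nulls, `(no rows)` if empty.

4 | 1

Sort by qty asc, tiebreak id asc: (1, id=4), (1, id=5), (1, id=9), (3, id=1) …. Take first 1.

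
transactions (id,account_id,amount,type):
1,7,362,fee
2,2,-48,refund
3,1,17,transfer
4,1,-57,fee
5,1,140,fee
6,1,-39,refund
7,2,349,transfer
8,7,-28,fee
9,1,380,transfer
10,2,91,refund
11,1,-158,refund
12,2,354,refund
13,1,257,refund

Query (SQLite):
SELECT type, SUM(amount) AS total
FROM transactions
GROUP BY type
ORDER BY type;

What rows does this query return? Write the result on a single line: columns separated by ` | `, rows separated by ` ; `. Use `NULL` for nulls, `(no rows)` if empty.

fee | 417 ; refund | 457 ; transfer | 746

Partition transactions by type; compute SUM(amount) within each group.
  fee: ids {1, 4, 5, 8} → SUM(amount)=417
  refund: ids {2, 6, 10, 11, 12, 13} → SUM(amount)=457
  transfer: ids {3, 7, 9} → SUM(amount)=746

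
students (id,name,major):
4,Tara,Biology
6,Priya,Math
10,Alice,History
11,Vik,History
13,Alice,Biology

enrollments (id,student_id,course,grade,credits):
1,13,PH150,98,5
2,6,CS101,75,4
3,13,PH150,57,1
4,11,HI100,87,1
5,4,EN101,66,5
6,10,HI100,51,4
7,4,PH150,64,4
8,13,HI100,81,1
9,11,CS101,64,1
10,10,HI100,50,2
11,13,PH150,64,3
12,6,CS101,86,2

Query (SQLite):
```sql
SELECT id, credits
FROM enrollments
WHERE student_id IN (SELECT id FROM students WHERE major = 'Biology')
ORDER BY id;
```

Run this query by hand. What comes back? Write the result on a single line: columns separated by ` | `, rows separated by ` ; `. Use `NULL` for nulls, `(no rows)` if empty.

1 | 5 ; 3 | 1 ; 5 | 5 ; 7 | 4 ; 8 | 1 ; 11 | 3

Inner query: students.id where major = 'Biology'.
Outer: keep enrollments rows whose student_id is in that set.
Inner query → {4, 13}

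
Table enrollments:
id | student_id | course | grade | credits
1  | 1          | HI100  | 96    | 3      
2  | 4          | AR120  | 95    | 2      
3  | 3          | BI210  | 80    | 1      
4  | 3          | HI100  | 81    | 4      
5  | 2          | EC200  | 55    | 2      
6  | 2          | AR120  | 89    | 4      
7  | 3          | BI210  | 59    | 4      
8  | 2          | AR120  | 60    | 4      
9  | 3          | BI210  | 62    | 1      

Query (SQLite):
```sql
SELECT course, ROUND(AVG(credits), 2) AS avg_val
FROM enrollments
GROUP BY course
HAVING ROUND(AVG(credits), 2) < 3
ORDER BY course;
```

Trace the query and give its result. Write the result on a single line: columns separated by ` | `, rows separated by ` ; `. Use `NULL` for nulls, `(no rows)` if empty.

BI210 | 2 ; EC200 | 2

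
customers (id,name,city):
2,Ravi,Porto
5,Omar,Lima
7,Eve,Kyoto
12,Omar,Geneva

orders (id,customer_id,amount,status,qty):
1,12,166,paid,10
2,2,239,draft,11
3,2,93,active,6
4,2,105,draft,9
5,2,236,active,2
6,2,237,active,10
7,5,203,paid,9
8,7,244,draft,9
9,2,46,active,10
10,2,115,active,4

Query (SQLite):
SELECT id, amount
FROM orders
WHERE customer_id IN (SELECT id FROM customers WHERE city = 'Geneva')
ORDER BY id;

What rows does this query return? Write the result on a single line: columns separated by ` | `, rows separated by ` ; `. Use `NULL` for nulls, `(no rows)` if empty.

Inner query: customers.id where city = 'Geneva'.
Outer: keep orders rows whose customer_id is in that set.
Inner query → {12}

1 | 166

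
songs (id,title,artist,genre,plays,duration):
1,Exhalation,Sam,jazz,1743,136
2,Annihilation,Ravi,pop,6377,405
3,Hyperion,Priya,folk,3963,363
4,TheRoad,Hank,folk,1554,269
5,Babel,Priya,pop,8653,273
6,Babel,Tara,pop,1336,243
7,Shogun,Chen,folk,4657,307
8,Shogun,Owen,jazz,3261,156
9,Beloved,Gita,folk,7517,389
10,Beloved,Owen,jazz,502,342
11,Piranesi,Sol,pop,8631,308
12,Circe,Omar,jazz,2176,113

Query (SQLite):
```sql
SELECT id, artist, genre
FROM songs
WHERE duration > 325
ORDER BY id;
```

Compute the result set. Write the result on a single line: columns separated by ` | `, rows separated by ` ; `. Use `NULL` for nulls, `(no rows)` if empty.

duration > 325: ids {2, 3, 9, 10}

2 | Ravi | pop ; 3 | Priya | folk ; 9 | Gita | folk ; 10 | Owen | jazz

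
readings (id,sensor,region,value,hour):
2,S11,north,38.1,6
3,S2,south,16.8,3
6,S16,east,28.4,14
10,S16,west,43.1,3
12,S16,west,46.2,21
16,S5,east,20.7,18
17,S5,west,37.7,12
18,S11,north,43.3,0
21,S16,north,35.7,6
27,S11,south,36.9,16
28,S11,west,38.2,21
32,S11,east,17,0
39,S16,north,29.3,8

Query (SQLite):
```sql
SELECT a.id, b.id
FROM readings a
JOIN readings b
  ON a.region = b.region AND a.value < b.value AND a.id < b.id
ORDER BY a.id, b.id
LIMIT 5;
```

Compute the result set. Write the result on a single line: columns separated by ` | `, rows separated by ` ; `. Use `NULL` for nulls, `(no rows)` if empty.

2 | 18 ; 3 | 27 ; 10 | 12 ; 17 | 28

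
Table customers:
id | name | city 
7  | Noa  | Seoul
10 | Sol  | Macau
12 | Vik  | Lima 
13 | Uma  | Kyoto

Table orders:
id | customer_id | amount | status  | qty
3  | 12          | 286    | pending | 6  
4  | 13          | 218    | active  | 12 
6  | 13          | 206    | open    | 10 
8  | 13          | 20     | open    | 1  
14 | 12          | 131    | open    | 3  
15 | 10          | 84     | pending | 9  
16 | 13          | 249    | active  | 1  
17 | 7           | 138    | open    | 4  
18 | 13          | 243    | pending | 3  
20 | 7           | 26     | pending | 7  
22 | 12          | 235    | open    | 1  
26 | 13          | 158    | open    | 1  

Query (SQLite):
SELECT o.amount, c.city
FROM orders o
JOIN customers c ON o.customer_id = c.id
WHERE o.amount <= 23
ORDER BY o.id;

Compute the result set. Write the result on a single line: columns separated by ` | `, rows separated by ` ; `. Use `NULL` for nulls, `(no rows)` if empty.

Each orders row matches the customers row where customer_id = customers.id.
Then keep rows with o.amount <= 23.

20 | Kyoto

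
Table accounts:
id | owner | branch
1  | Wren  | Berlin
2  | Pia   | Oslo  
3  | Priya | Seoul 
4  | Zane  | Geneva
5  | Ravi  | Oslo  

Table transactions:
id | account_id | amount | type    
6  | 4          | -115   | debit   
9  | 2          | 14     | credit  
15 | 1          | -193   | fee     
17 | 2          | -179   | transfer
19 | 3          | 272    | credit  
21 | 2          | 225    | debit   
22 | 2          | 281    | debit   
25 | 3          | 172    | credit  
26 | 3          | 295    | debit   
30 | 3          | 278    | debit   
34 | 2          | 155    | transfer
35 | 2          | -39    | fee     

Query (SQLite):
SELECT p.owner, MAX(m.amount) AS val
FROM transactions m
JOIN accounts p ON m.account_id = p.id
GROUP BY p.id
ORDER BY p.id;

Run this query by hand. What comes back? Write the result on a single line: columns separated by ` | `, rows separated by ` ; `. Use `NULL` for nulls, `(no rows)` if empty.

Wren | -193 ; Pia | 281 ; Priya | 295 ; Zane | -115

Join each transactions row to its accounts via account_id.
Group joined rows by accounts.id; compute MAX(m.amount) per group.
  1: ids {15} → MAX(m.amount)=-193
  2: ids {9, 17, 21, 22, 34, 35} → MAX(m.amount)=281
  3: ids {19, 25, 26, 30} → MAX(m.amount)=295
  4: ids {6} → MAX(m.amount)=-115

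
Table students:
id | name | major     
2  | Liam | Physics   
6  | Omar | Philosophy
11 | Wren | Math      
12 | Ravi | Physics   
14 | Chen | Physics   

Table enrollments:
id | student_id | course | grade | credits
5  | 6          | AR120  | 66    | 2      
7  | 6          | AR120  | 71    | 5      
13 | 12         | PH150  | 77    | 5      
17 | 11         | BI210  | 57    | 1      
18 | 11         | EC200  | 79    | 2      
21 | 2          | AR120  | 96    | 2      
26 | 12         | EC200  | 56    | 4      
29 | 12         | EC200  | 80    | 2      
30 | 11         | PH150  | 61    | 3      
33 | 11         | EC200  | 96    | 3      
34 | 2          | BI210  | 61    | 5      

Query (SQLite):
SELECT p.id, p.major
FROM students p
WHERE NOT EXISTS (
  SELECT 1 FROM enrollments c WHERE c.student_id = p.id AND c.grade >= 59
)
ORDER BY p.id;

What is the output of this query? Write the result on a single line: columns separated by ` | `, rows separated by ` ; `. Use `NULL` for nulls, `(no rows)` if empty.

14 | Physics

For each students row, check whether any enrollments with matching student_id has grade >= 59.
Keep rows where that is false.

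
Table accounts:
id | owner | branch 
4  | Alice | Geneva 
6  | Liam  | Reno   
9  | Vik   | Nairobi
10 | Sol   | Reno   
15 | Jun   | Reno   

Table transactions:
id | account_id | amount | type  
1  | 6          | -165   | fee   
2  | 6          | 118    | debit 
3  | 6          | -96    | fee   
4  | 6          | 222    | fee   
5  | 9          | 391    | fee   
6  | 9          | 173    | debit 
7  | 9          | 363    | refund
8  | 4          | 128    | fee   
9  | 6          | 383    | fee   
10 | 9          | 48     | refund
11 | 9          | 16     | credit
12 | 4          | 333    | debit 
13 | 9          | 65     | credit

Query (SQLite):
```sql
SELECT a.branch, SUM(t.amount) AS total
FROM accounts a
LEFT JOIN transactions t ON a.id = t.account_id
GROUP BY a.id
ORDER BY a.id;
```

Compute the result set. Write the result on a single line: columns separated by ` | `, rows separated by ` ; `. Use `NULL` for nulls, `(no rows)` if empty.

LEFT JOIN keeps every accounts row; unmatched ones get NULL for transactions columns.
Group by accounts.id and compute SUM(t.amount). SUM over an all-NULL group is NULL.
  4: ids {8, 12} → SUM(t.amount)=461
  6: ids {1, 2, 3, 4, 9} → SUM(t.amount)=462
  9: ids {5, 6, 7, 10, 11, 13} → SUM(t.amount)=1056
  10: ids {—} → SUM(t.amount)=NULL
  15: ids {—} → SUM(t.amount)=NULL

Geneva | 461 ; Reno | 462 ; Nairobi | 1056 ; Reno | NULL ; Reno | NULL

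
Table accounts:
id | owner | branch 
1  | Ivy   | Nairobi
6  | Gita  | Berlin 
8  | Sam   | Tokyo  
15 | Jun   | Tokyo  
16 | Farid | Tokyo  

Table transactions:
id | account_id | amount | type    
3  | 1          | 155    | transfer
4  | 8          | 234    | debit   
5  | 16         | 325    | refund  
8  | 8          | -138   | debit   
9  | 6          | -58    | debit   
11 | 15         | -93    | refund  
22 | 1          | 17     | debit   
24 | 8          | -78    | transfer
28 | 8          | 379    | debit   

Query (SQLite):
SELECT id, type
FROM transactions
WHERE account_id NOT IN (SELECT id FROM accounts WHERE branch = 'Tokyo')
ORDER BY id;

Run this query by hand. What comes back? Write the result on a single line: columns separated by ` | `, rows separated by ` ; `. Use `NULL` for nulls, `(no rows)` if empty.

Inner query: accounts.id where branch = 'Tokyo'.
Outer: keep transactions rows whose account_id is not in that set.
Inner query → {8, 15, 16}

3 | transfer ; 9 | debit ; 22 | debit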